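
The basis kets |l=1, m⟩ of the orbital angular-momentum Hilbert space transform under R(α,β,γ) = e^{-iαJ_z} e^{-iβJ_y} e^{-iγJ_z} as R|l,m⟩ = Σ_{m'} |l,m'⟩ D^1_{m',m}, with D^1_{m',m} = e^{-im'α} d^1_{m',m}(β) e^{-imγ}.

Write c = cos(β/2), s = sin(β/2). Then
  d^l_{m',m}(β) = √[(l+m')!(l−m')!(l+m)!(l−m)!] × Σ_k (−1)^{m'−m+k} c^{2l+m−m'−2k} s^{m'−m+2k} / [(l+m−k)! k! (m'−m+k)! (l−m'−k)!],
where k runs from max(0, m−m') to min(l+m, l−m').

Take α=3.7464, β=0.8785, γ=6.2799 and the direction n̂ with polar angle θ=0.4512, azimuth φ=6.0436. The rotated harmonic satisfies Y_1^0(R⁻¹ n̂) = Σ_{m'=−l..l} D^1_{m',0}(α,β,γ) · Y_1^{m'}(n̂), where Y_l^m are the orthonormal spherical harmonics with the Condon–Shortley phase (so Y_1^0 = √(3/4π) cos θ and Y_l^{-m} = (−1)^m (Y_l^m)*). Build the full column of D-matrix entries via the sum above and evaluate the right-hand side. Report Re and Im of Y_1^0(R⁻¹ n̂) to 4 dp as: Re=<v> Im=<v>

Re=0.1717 Im=0.0000

Need the full column D^1_{m',0} for m'=−1..1 at α=3.7464, β=0.8785, γ=6.2799.
cos(β/2)=0.905071, sin(β/2)=0.425261
d^1_{-1,0}: single k=1 term ⇒ +0.544318;  D = -0.447763-0.309501i
d^1_{0,0}: k∈[0..1] ⇒ +0.819153 -0.180847 = +0.638307;  D = +0.638307+0.000000i
d^1_{1,0}: single k=0 term ⇒ -0.544318;  D = +0.447763-0.309501i
Y_1^{m'}(θ=0.4512,φ=6.0436) and Σ D·Y over m':
  (-0.4478-0.3095i)·(+0.1463+0.0357i)  (+0.6383+0.0000i)·(+0.4397+0.0000i)  (+0.4478-0.3095i)·(-0.1463+0.0357i)
Y_1^0(R⁻¹ n̂) = +0.171737+0.000000i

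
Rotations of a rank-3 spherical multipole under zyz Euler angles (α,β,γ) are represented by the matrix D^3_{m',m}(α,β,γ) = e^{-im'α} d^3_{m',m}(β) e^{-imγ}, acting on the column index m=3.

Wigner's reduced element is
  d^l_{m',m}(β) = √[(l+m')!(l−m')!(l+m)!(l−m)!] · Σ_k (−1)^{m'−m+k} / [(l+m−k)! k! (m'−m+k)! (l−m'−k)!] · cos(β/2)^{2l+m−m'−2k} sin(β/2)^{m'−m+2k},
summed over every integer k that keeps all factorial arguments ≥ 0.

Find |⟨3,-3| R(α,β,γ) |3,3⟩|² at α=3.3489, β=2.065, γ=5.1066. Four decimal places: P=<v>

P=0.1605

Split into d^3_{-3,3}(β=2.065) × two z-phases.
With c≡cos(β/2)=0.512674 and s≡sin(β/2)=0.858583, N=[1·720·720·1]^{1/2}=720.000000
Admissible k: 6..6 (factorial args all ≥0)
  k=6: (−1)^0·720.0000/(720)·0.5127^0·0.8586^6 = +0.400585
d^3_{-3,3}(2.065) = +0.400585
|D^3_{-3,3}|² = |d^3_{-3,3}(β)|² = (+0.400585)² = 0.160468 (the z-rotation phases have unit modulus)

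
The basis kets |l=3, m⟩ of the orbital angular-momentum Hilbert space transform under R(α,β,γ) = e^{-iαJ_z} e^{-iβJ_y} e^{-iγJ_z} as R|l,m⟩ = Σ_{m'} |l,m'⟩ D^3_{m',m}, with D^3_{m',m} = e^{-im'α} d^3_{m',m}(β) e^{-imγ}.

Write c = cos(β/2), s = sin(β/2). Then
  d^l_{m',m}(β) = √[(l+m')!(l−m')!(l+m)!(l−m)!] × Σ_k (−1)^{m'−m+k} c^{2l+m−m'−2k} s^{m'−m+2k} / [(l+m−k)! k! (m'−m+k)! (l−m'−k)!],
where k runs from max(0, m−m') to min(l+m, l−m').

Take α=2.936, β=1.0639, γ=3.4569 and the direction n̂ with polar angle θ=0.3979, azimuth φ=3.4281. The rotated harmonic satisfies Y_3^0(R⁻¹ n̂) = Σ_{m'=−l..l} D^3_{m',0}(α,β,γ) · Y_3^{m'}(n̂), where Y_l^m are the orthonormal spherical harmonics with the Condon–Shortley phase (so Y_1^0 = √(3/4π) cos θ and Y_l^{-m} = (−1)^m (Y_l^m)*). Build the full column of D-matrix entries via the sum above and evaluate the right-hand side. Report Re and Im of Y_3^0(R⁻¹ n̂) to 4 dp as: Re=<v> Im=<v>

Re=-0.0603 Im=0.0000

Need the full column D^3_{m',0} for m'=−3..3 at α=2.936, β=1.0639, γ=3.4569.
cos(β/2)=0.861820, sin(β/2)=0.507215
d^3_{-3,0}: single k=3 term ⇒ +0.373543;  D = -0.304716+0.216061i
d^3_{-2,0}: k∈[2..3] ⇒ +0.777338 -0.269253 = +0.508085;  D = +0.465735-0.203080i
d^3_{-1,0}: k∈[1..3] ⇒ +0.835342 -0.868034 +0.100223 = +0.067531;  D = -0.066109+0.013786i
d^3_{0,0}: k∈[0..3] ⇒ +0.409731 -1.277297 +0.442429 -0.017028 = -0.442166;  D = -0.442166+0.000000i
d^3_{1,0}: k∈[0..2] ⇒ -0.835342 +0.868034 -0.100223 = -0.067531;  D = +0.066109+0.013786i
d^3_{2,0}: k∈[0..1] ⇒ +0.777338 -0.269253 = +0.508085;  D = +0.465735+0.203080i
d^3_{3,0}: single k=0 term ⇒ -0.373543;  D = +0.304716+0.216061i
Y_3^{m'}(θ=0.3979,φ=3.4281) and Σ D·Y over m':
  (-0.3047+0.2161i)·(-0.0158+0.0184i)  (+0.4657-0.2031i)·(+0.1189-0.0767i)  (-0.0661+0.0138i)·(-0.3903+0.1150i)  (-0.4422+0.0000i)·(+0.4298+0.0000i)  (+0.0661+0.0138i)·(+0.3903+0.1150i)  (+0.4657+0.2031i)·(+0.1189+0.0767i)  (+0.3047+0.2161i)·(+0.0158+0.0184i)
Y_3^0(R⁻¹ n̂) = -0.060322-0.000000i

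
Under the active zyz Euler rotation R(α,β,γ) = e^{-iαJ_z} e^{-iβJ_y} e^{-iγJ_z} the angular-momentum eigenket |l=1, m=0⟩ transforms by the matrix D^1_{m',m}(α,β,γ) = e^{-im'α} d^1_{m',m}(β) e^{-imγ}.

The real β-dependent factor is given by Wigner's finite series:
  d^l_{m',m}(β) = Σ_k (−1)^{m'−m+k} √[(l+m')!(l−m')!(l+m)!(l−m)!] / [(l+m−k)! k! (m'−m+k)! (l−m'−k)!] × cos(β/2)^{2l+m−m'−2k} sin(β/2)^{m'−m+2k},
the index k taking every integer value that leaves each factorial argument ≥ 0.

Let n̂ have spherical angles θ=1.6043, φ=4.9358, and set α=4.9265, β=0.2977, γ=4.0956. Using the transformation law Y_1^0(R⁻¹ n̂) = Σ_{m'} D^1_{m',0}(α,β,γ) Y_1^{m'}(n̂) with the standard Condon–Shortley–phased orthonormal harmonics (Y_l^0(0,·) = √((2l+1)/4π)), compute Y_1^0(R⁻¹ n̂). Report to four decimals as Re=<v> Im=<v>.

Need the full column D^1_{m',0} for m'=−1..1 at α=4.9265, β=0.2977, γ=4.0956.
cos(β/2)=0.988942, sin(β/2)=0.148301
d^1_{-1,0}: single k=1 term ⇒ +0.207410;  D = +0.044070-0.202674i
d^1_{0,0}: k∈[0..1] ⇒ +0.978007 -0.021993 = +0.956014;  D = +0.956014+0.000000i
d^1_{1,0}: single k=0 term ⇒ -0.207410;  D = -0.044070-0.202674i
Y_1^{m'}(θ=1.6043,φ=4.9358) and Σ D·Y over m':
  (+0.0441-0.2027i)·(+0.0765+0.3367i)  (+0.9560+0.0000i)·(-0.0164+0.0000i)  (-0.0441-0.2027i)·(-0.0765+0.3367i)
Y_1^0(R⁻¹ n̂) = +0.127584+0.000000i

Re=0.1276 Im=0.0000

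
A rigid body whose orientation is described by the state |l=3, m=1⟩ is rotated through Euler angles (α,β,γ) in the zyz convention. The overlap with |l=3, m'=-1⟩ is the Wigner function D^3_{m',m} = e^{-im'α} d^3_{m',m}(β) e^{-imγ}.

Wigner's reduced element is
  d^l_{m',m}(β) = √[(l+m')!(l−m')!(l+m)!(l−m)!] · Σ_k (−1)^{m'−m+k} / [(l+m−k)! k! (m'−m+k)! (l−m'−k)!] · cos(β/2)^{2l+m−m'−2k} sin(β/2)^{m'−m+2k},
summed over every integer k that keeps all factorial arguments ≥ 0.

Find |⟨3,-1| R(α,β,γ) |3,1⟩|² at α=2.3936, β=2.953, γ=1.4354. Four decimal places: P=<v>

D^3_{-1,1}(2.3936,2.953,1.4354) = e^{-i·-1·2.3936}·d^3_{-1,1}(2.953)·e^{-i·1·1.4354}. Compute d first:
c=cos(2.953/2)=0.094157, s=sin(2.953/2)=0.995557; N=√[2·24·24·2]=48.000000
k∈{2,3,4} keeps every argument non-negative
  k=2: (−1)^0·48.0000/(8)·0.0942^4·0.9956^2 = +0.000467
  k=3: (−1)^1·48.0000/(6)·0.0942^2·0.9956^4 = -0.069672
  k=4: (−1)^2·48.0000/(48)·0.0942^0·0.9956^6 = +0.973639
d^3_{-1,1}(2.953) = +0.000467 -0.069672 +0.973639 = +0.904434
|D^3_{-1,1}|² = |d^3_{-1,1}(β)|² = (+0.904434)² = 0.818001 (the z-rotation phases have unit modulus)

P=0.8180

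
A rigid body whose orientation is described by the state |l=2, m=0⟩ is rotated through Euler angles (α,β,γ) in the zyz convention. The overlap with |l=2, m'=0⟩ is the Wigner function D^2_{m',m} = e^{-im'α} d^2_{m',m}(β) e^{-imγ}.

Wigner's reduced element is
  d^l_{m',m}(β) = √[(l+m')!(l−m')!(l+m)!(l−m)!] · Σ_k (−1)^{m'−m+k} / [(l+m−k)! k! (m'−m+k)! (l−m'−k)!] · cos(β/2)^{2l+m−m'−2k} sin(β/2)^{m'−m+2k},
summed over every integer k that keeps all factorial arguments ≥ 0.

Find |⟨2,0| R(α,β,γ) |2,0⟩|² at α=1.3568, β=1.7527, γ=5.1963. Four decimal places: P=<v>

Split into d^2_{0,0}(β=1.7527) × two z-phases.
With c≡cos(β/2)=0.639960 and s≡sin(β/2)=0.768408, N=[2·2·2·2]^{1/2}=4.000000
k∈{0,1,2} keeps every argument non-negative
  k=0: (−1)^0·4.0000/(4)·0.6400^4·0.7684^0 = +0.167730
  k=1: (−1)^1·4.0000/(1)·0.6400^2·0.7684^2 = -0.967274
  k=2: (−1)^2·4.0000/(4)·0.6400^0·0.7684^4 = +0.348632
d^2_{0,0}(1.7527) = +0.167730 -0.967274 +0.348632 = -0.450912
|D^2_{0,0}|² = |d^2_{0,0}(β)|² = (-0.450912)² = 0.203321 (the z-rotation phases have unit modulus)

P=0.2033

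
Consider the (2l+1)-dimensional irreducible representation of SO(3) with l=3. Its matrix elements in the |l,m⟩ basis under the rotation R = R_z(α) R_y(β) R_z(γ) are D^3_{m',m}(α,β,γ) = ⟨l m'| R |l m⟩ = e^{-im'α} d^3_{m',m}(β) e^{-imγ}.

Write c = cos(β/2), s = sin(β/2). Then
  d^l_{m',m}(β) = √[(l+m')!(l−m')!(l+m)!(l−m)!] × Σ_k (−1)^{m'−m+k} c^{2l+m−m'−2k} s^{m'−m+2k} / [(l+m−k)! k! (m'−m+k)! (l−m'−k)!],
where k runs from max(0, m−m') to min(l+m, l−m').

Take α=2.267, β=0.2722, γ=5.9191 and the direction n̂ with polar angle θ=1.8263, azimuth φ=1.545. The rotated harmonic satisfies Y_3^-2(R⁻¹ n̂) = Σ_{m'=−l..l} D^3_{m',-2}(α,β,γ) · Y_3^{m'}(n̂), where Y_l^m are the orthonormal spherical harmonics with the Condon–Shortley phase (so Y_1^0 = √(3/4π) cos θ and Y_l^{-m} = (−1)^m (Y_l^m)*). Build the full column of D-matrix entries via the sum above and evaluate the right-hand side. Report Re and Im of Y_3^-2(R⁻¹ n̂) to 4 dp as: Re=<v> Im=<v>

Re=-0.0388 Im=-0.0302

Need the full column D^3_{m',-2} for m'=−3..3 at α=2.267, β=0.2722, γ=5.9191.
cos(β/2)=0.990753, sin(β/2)=0.135680
d^3_{-3,-2}: single k=1 term ⇒ +0.317262;  D = +0.310269-0.066247i
d^3_{-2,-2}: k∈[0..1] ⇒ +0.945783 -0.088688 = +0.857095;  D = -0.674866-0.528363i
d^3_{-1,-2}: k∈[0..1] ⇒ -0.409584 +0.015363 = -0.394221;  D = -0.012600-0.394019i
d^3_{0,-2}: k∈[0..1] ⇒ +0.097153 -0.001822 = +0.095331;  D = +0.071154-0.063443i
d^3_{1,-2}: k∈[0..1] ⇒ -0.015363 +0.000144 = -0.015219;  D = +0.015056+0.002220i
d^3_{2,-2}: k∈[0..1] ⇒ +0.001663 -0.000006 = +0.001657;  D = +0.000866+0.001413i
d^3_{3,-2}: single k=0 term ⇒ -0.000112;  D = -0.000036+0.000106i
Y_3^{m'}(θ=1.8263,φ=1.545) and Σ D·Y over m':
  (+0.3103-0.0662i)·(-0.0292+0.3768i)  (-0.6749-0.5284i)·(+0.2415+0.0125i)  (-0.0126-0.3940i)·(-0.0055+0.2128i)  (+0.0712-0.0634i)·(+0.2528+0.0000i)  (+0.0151+0.0022i)·(+0.0055+0.2128i)  (+0.0009+0.0014i)·(+0.2415-0.0125i)  (-0.0000+0.0001i)·(+0.0292+0.3768i)
Y_3^-2(R⁻¹ n̂) = -0.038793-0.030187i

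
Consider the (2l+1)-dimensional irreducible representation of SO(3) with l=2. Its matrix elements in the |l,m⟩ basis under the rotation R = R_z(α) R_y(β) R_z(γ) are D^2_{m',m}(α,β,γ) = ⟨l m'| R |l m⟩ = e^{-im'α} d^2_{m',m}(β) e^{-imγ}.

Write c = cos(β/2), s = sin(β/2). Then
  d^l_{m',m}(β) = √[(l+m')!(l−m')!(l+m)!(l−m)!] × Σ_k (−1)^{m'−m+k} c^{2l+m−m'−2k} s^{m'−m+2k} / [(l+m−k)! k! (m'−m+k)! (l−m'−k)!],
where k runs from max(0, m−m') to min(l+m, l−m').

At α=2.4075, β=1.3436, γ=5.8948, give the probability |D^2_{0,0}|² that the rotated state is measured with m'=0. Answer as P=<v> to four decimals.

D^2_{0,0}(2.4075,1.3436,5.8948) = e^{-i·0·2.4075}·d^2_{0,0}(1.3436)·e^{-i·0·5.8948}. Compute d first:
With c≡cos(β/2)=0.782703 and s≡sin(β/2)=0.622396, N=[2·2·2·2]^{1/2}=4.000000
The bounds max(0,m−m')=0 and min(l+m,l−m')=2 give 3 terms
  k=0: (−1)^0·4.0000/(4)·0.7827^4·0.6224^0 = +0.375307
  k=1: (−1)^1·4.0000/(1)·0.7827^2·0.6224^2 = -0.949264
  k=2: (−1)^2·4.0000/(4)·0.7827^0·0.6224^4 = +0.150061
d^2_{0,0}(1.3436) = +0.375307 -0.949264 +0.150061 = -0.423896
|D^2_{0,0}|² = |d^2_{0,0}(β)|² = (-0.423896)² = 0.179688 (the z-rotation phases have unit modulus)

P=0.1797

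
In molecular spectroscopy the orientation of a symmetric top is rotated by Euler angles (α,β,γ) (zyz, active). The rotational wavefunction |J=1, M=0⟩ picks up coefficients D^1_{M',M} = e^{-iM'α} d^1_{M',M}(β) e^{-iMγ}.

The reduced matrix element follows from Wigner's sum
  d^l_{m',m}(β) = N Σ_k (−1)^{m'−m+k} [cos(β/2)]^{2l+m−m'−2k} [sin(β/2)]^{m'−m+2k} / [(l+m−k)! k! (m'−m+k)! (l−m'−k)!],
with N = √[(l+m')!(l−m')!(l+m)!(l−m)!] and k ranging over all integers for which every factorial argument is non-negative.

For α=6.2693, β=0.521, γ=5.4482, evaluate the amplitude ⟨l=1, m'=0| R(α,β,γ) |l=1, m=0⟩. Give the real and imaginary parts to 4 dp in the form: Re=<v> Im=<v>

Re=0.8673 Im=0.0000

First d^1_{0,0}(β=0.521), then the phase factors e^{-i(0)α} and e^{-i(0)γ}:
With c≡cos(β/2)=0.966261 and s≡sin(β/2)=0.257564, N=[1·1·1·1]^{1/2}=1.000000
k∈{0,1} keeps every argument non-negative
  k=0: (−1)^0·1.0000/(1)·0.9663^2·0.2576^0 = +0.933661
  k=1: (−1)^1·1.0000/(1)·0.9663^0·0.2576^2 = -0.066339
d^1_{0,0}(0.521) = +0.933661 -0.066339 = +0.867322
Attach z-rotation phases: D = e^{-i(0)(6.2693)}·(+0.867322)·e^{-i(0)(5.4482)} = +0.867322+0.000000i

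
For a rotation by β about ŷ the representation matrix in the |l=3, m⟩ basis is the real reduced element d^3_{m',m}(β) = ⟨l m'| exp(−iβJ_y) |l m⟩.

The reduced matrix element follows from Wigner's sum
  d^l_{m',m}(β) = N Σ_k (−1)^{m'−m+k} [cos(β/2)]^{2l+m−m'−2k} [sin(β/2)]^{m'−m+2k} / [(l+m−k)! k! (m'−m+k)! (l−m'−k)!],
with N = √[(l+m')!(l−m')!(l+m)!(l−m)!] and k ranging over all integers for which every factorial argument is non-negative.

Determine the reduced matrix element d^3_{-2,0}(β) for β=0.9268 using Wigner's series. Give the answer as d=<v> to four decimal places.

d=0.5258

d^3_{-2,0}(β=0.9268) via Wigner's sum:
Half-angle: c=0.894538, s=0.446992. N=√(1·120·6·6)=65.726707
Admissible k: 2..3 (factorial args all ≥0)
  k=2: (−1)^0·65.7267/(12)·0.8945^4·0.4470^2 = +0.700737
  k=3: (−1)^1·65.7267/(12)·0.8945^2·0.4470^4 = -0.174968
d^3_{-2,0}(0.9268) = +0.700737 -0.174968 = +0.525770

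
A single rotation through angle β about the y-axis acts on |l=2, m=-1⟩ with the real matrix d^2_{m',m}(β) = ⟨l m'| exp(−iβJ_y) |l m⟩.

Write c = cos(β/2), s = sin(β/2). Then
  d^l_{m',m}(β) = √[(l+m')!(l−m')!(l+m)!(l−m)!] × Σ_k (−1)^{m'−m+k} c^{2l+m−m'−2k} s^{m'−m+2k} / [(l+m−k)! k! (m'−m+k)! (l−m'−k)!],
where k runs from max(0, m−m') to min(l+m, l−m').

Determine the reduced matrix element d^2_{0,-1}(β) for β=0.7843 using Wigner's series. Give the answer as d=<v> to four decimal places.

d=-0.6124

d^2_{0,-1}(β=0.7843) via Wigner's sum:
c=cos(0.7843/2)=0.924090, s=sin(0.7843/2)=0.382176; N=√[2·2·1·6]=4.898979
The bounds max(0,m−m')=0 and min(l+m,l−m')=1 give 2 terms
  k=0: (−1)^1·4.8990/(2)·0.9241^3·0.3822^1 = -0.738722
  k=1: (−1)^2·4.8990/(2)·0.9241^1·0.3822^3 = +0.126351
d^2_{0,-1}(0.7843) = -0.738722 +0.126351 = -0.612371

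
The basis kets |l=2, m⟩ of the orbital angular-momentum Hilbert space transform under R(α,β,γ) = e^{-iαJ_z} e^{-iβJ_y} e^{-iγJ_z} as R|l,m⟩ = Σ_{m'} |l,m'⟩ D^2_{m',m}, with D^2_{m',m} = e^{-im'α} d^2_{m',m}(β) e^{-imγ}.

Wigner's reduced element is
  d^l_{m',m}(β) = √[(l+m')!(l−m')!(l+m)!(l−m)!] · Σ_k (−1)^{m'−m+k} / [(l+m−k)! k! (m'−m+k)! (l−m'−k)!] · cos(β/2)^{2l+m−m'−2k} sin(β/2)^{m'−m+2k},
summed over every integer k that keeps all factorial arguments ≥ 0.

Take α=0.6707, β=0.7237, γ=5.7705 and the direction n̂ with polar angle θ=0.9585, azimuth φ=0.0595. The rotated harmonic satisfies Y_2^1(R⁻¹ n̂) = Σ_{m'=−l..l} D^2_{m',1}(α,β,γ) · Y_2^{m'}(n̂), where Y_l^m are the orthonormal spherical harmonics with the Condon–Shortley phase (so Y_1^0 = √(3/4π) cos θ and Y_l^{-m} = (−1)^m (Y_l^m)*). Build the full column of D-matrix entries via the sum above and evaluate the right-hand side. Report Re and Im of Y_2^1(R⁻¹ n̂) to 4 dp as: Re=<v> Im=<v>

Need the full column D^2_{m',1} for m'=−2..2 at α=0.6707, β=0.7237, γ=5.7705.
cos(β/2)=0.935244, sin(β/2)=0.354005
d^2_{-2,1}: single k=3 term ⇒ +0.082982;  D = -0.023195+0.079674i
d^2_{-1,1}: k∈[2..3] ⇒ +0.328844 -0.015705 = +0.313139;  D = +0.118301+0.289932i
d^2_{0,1}: k∈[1..2] ⇒ +0.709348 -0.101632 = +0.607716;  D = +0.529582+0.298096i
d^2_{1,1}: k∈[0..1] ⇒ +0.765066 -0.328844 = +0.436222;  D = +0.430788-0.068643i
d^2_{2,1}: single k=0 term ⇒ -0.579180;  D = -0.391424+0.426892i
Y_2^{m'}(θ=0.9585,φ=0.0595) and Σ D·Y over m':
  (-0.0232+0.0797i)·(+0.2568-0.0307i)  (+0.1183+0.2899i)·(+0.3627-0.0216i)  (+0.5296+0.2981i)·(-0.0028+0.0000i)  (+0.4308-0.0686i)·(-0.3627-0.0216i)  (-0.3914+0.4269i)·(+0.2568+0.0307i)
Y_2^1(R⁻¹ n̂) = -0.227219+0.236151i

Re=-0.2272 Im=0.2362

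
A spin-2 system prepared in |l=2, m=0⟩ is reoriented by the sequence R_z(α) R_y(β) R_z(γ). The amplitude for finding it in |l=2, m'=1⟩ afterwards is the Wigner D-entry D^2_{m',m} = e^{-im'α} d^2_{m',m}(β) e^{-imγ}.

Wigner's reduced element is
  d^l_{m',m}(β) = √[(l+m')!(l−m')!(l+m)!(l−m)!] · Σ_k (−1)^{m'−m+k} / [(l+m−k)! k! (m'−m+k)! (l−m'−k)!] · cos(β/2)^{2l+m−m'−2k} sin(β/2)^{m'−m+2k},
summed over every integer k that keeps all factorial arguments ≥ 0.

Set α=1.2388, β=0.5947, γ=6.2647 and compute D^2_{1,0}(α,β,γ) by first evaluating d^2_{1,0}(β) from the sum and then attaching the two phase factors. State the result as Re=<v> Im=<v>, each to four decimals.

First d^2_{1,0}(β=0.5947), then the phase factors e^{-i(1)α} and e^{-i(0)γ}:
Half-angle: c=0.956116, s=0.292988. N=√(6·1·2·2)=4.898979
The bounds max(0,m−m')=0 and min(l+m,l−m')=1 give 2 terms
  k=0: (−1)^1·4.8990/(2)·0.9561^3·0.2930^1 = -0.627273
  k=1: (−1)^2·4.8990/(2)·0.9561^1·0.2930^3 = +0.058903
d^2_{1,0}(0.5947) = -0.627273 +0.058903 = -0.568371
Attach z-rotation phases: D = e^{-i(1)(1.2388)}·(-0.568371)·e^{-i(0)(6.2647)} = -0.185250+0.537334i

Re=-0.1852 Im=0.5373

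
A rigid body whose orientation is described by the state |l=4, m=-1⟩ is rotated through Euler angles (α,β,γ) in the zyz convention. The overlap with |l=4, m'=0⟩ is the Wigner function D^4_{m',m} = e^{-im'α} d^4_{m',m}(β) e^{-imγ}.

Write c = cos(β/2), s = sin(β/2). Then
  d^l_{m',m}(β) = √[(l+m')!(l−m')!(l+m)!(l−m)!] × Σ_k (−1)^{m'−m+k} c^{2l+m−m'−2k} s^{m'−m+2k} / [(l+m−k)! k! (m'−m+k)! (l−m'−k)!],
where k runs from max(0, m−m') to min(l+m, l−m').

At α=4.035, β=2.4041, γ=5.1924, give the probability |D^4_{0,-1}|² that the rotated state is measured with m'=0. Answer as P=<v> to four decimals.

First d^4_{0,-1}(β=2.4041), then the phase factors e^{-i(0)α} and e^{-i(-1)γ}:
c=cos(2.4041/2)=0.360446, s=sin(2.4041/2)=0.932780; N=√[24·24·6·120]=643.987578
The bounds max(0,m−m')=0 and min(l+m,l−m')=3 give 4 terms
  k=0: (−1)^1·643.9876/(144)·0.3604^7·0.9328^1 = -0.003297
  k=1: (−1)^2·643.9876/(24)·0.3604^5·0.9328^3 = +0.132497
  k=2: (−1)^3·643.9876/(24)·0.3604^3·0.9328^5 = -0.887328
  k=3: (−1)^4·643.9876/(144)·0.3604^1·0.9328^7 = +0.990399
d^4_{0,-1}(2.4041) = -0.003297 +0.132497 -0.887328 +0.990399 = +0.232271
|D^4_{0,-1}|² = |d^4_{0,-1}(β)|² = (+0.232271)² = 0.053950 (the z-rotation phases have unit modulus)

P=0.0539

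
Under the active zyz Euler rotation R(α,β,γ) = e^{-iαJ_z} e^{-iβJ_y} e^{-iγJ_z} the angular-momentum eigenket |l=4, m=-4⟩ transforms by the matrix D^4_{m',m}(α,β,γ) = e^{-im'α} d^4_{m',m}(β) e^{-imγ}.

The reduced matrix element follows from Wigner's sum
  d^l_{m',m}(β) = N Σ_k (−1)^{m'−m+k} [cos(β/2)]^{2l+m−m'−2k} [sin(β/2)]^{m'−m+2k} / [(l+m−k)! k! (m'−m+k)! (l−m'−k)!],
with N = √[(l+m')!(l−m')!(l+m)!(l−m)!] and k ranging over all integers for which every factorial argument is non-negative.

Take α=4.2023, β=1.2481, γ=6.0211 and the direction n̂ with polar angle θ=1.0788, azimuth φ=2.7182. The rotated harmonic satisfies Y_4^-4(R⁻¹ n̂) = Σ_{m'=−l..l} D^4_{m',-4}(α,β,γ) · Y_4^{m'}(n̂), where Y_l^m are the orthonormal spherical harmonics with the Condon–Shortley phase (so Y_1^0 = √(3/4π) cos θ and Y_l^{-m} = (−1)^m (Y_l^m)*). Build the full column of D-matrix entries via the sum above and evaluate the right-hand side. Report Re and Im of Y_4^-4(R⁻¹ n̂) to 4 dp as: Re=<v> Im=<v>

Need the full column D^4_{m',-4} for m'=−4..4 at α=4.2023, β=1.2481, γ=6.0211.
cos(β/2)=0.811519, sin(β/2)=0.584327
d^4_{-4,-4}: single k=0 term ⇒ +0.188100;  D = -0.187836-0.009945i
d^4_{-3,-4}: single k=0 term ⇒ -0.383080;  D = -0.204455+0.323958i
d^4_{-2,-4}: single k=0 term ⇒ +0.516037;  D = +0.246370+0.453428i
d^4_{-1,-4}: single k=0 term ⇒ -0.525477;  D = +0.525436+0.006498i
d^4_{0,-4}: single k=0 term ⇒ +0.423025;  D = +0.211093-0.366592i
d^4_{1,-4}: single k=0 term ⇒ -0.272438;  D = -0.139662-0.233917i
d^4_{2,-4}: single k=0 term ⇒ +0.138711;  D = -0.138656+0.003906i
d^4_{3,-4}: single k=0 term ⇒ -0.053387;  D = -0.024744+0.047306i
d^4_{4,-4}: single k=0 term ⇒ +0.013591;  D = +0.007434+0.011377i
Y_4^{m'}(θ=1.0788,φ=2.7182) and Σ D·Y over m':
  (-0.1878-0.0099i)·(-0.0327+0.2651i)  (-0.2045+0.3240i)·(-0.1199-0.3867i)  (+0.2464+0.4534i)·(+0.0967+0.1094i)  (+0.5254+0.0065i)·(+0.2582+0.1164i)  (+0.2111-0.3666i)·(-0.2065+0.0000i)  (-0.1397-0.2339i)·(-0.2582+0.1164i)  (-0.1387+0.0039i)·(+0.0967-0.1094i)  (-0.0247+0.0473i)·(+0.1199-0.3867i)  (+0.0074+0.0114i)·(-0.0327-0.2651i)
Y_4^-4(R⁻¹ n̂) = +0.292527+0.272696i

Re=0.2925 Im=0.2727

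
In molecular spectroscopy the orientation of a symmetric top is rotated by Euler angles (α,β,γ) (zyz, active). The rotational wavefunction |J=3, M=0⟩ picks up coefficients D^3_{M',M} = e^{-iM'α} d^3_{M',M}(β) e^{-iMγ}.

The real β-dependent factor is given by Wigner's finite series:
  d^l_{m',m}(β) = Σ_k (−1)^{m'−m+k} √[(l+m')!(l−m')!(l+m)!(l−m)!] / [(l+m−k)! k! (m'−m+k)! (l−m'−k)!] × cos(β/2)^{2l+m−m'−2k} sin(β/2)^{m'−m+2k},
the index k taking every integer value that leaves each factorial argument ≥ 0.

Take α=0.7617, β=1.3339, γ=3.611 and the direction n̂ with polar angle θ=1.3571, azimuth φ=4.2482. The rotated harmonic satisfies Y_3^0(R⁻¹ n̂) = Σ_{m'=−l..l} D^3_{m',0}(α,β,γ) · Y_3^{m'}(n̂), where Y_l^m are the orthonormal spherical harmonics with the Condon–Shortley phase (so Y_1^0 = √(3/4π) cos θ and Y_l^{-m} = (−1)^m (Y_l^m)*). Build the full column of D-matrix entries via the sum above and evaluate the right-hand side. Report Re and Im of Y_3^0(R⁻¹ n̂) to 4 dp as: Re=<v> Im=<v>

Need the full column D^3_{m',0} for m'=−3..3 at α=0.7617, β=1.3339, γ=3.611.
cos(β/2)=0.785712, sin(β/2)=0.618592
d^3_{-3,0}: single k=3 term ⇒ +0.513475;  D = -0.336373+0.387956i
d^3_{-2,0}: k∈[2..3] ⇒ +0.798773 -0.495115 = +0.303658;  D = +0.014387+0.303317i
d^3_{-1,0}: k∈[1..3] ⇒ +0.641671 -1.193207 +0.246534 = -0.305002;  D = -0.220719-0.210498i
d^3_{0,0}: k∈[0..3] ⇒ +0.235278 -1.312518 +0.813557 -0.056031 = -0.319715;  D = -0.319715+0.000000i
d^3_{1,0}: k∈[0..2] ⇒ -0.641671 +1.193207 -0.246534 = +0.305002;  D = +0.220719-0.210498i
d^3_{2,0}: k∈[0..1] ⇒ +0.798773 -0.495115 = +0.303658;  D = +0.014387-0.303317i
d^3_{3,0}: single k=0 term ⇒ -0.513475;  D = +0.336373+0.387956i
Y_3^{m'}(θ=1.3571,φ=4.2482) and Σ D·Y over m':
  (-0.3364+0.3880i)·(+0.3832-0.0690i)  (+0.0144+0.3033i)·(-0.1240-0.1657i)  (-0.2207-0.2105i)·(+0.1096-0.2189i)  (-0.3197+0.0000i)·(-0.2196+0.0000i)  (+0.2207-0.2105i)·(-0.1096-0.2189i)  (+0.0144-0.3033i)·(-0.1240+0.1657i)  (+0.3364+0.3880i)·(-0.3832-0.0690i)
Y_3^0(R⁻¹ n̂) = -0.177604+0.000000i

Re=-0.1776 Im=0.0000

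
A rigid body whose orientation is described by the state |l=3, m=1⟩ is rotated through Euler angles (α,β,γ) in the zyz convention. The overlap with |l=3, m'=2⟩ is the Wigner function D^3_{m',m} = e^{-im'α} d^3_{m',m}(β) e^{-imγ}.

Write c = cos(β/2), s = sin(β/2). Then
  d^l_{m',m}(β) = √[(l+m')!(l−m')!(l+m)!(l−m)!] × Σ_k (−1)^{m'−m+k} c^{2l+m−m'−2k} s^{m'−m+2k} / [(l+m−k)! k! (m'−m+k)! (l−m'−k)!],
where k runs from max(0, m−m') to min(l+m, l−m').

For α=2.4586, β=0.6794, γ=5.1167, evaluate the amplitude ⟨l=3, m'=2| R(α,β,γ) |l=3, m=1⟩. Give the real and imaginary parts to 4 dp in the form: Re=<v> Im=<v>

D^3_{2,1}(2.4586,0.6794,5.1167) = e^{-i·2·2.4586}·d^3_{2,1}(0.6794)·e^{-i·1·5.1167}. Compute d first:
c=cos(0.6794/2)=0.942855, s=sin(0.6794/2)=0.333204; N=√[120·1·24·2]=75.894664
k∈{0,1} keeps every argument non-negative
  k=0: (−1)^1·75.8947/(24)·0.9429^5·0.3332^1 = -0.785117
  k=1: (−1)^2·75.8947/(12)·0.9429^3·0.3332^3 = +0.196108
d^3_{2,1}(0.6794) = -0.785117 +0.196108 = -0.589009
D = (+0.203382+0.979099i)·(-0.589009)·(+0.393385+0.919374i) = +0.483076-0.337000i

Re=0.4831 Im=-0.3370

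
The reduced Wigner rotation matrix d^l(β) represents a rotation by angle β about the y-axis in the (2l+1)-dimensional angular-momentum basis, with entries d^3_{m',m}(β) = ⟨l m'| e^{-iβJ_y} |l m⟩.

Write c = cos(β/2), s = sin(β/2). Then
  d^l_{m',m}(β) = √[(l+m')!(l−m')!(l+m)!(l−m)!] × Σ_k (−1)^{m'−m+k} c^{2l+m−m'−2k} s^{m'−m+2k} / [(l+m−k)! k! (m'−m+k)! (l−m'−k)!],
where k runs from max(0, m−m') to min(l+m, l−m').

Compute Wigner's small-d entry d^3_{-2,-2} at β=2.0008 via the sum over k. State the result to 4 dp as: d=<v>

d=-0.2763

d^3_{-2,-2}(β=2.0008) via Wigner's sum:
With c≡cos(β/2)=0.539966 and s≡sin(β/2)=0.841687, N=[1·120·1·120]^{1/2}=120.000000
k: max(0,(-2)−(-2))=0 … min(3+(-2),3−(-2))=1
  k=0: (−1)^0·120.0000/(120)·0.5400^6·0.8417^0 = +0.024785
  k=1: (−1)^1·120.0000/(24)·0.5400^4·0.8417^2 = -0.301117
d^3_{-2,-2}(2.0008) = +0.024785 -0.301117 = -0.276332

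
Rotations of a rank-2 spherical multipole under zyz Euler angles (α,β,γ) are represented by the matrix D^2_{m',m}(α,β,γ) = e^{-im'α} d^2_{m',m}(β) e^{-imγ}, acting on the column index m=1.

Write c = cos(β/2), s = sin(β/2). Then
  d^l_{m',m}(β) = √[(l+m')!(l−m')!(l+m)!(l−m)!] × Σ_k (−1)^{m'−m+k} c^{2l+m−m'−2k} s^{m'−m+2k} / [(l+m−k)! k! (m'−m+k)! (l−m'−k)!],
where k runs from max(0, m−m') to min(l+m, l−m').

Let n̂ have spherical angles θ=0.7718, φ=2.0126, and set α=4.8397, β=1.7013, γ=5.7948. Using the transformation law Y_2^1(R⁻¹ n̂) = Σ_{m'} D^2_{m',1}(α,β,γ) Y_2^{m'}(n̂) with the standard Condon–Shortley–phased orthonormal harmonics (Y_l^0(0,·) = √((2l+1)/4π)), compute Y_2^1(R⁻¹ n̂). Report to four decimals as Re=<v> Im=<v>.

Need the full column D^2_{m',1} for m'=−2..2 at α=4.8397, β=1.7013, γ=5.7948.
cos(β/2)=0.659495, sin(β/2)=0.751709
d^2_{-2,1}: single k=3 term ⇒ +0.560262;  D = -0.412598-0.379020i
d^2_{-1,1}: k∈[2..3] ⇒ +0.737299 -0.319300 = +0.417998;  D = +0.241405-0.341242i
d^2_{0,1}: k∈[1..2] ⇒ +0.528153 -0.686178 = -0.158025;  D = -0.139551-0.074145i
d^2_{1,1}: k∈[0..1] ⇒ +0.189167 -0.737299 = -0.548132;  D = +0.193644-0.512787i
d^2_{2,1}: single k=0 term ⇒ -0.431235;  D = +0.419506+0.099891i
Y_2^{m'}(θ=0.7718,φ=2.0126) and Σ D·Y over m':
  (-0.4126-0.3790i)·(-0.1192+0.1452i)  (+0.2414-0.3412i)·(-0.1651-0.3491i)  (-0.1396-0.0741i)·(+0.1706+0.0000i)  (+0.1936-0.5128i)·(+0.1651-0.3491i)  (+0.4195+0.0999i)·(-0.1192-0.1452i)
Y_2^1(R⁻¹ n̂) = -0.261057-0.280412i

Re=-0.2611 Im=-0.2804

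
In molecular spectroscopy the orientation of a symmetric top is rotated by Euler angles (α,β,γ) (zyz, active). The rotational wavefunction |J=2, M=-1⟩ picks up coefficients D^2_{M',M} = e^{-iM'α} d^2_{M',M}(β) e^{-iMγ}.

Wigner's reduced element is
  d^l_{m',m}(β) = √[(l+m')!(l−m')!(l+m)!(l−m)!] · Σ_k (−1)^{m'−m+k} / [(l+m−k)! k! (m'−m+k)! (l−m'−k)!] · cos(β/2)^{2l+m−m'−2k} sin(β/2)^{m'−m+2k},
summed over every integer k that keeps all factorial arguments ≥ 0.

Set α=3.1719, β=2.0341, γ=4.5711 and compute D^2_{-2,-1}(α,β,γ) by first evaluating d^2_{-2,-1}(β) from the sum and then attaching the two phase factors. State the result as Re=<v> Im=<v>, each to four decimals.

D^2_{-2,-1}(3.1719,2.0341,4.5711) = e^{-i·-2·3.1719}·d^2_{-2,-1}(2.0341)·e^{-i·-1·4.5711}. Compute d first:
Half-angle: c=0.525877, s=0.850560. N=√(1·24·1·6)=12.000000
k: max(0,(-1)−(-2))=1 … min(2+(-1),2−(-2))=1
  k=1: (−1)^0·12.0000/(6)·0.5259^3·0.8506^1 = +0.247394
d^2_{-2,-1}(2.0341) = +0.247394
D = (+0.998163+0.060578i)·(+0.247394)·(-0.140819-0.990035i) = -0.019937-0.246589i

Re=-0.0199 Im=-0.2466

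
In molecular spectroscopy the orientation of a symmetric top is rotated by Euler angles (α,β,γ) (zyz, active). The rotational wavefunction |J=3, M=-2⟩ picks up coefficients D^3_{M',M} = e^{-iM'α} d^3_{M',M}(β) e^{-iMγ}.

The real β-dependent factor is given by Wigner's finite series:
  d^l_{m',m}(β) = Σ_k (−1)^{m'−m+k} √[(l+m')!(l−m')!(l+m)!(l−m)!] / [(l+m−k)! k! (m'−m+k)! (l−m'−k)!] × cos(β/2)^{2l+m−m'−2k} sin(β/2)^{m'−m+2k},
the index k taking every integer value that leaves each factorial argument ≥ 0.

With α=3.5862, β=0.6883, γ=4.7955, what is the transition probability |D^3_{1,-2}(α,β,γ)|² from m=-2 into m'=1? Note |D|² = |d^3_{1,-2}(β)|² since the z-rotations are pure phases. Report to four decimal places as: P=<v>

First d^3_{1,-2}(β=0.6883), then the phase factors e^{-i(1)α} and e^{-i(-2)γ}:
Half-angle: c=0.941363, s=0.337397. N=√(24·2·1·120)=75.894664
k∈{0,1} keeps every argument non-negative
  k=0: (−1)^3·75.8947/(12)·0.9414^3·0.3374^3 = -0.202639
  k=1: (−1)^4·75.8947/(24)·0.9414^1·0.3374^5 = +0.013015
d^3_{1,-2}(0.6883) = -0.202639 +0.013015 = -0.189624
|D^3_{1,-2}|² = |d^3_{1,-2}(β)|² = (-0.189624)² = 0.035957 (the z-rotation phases have unit modulus)

P=0.0360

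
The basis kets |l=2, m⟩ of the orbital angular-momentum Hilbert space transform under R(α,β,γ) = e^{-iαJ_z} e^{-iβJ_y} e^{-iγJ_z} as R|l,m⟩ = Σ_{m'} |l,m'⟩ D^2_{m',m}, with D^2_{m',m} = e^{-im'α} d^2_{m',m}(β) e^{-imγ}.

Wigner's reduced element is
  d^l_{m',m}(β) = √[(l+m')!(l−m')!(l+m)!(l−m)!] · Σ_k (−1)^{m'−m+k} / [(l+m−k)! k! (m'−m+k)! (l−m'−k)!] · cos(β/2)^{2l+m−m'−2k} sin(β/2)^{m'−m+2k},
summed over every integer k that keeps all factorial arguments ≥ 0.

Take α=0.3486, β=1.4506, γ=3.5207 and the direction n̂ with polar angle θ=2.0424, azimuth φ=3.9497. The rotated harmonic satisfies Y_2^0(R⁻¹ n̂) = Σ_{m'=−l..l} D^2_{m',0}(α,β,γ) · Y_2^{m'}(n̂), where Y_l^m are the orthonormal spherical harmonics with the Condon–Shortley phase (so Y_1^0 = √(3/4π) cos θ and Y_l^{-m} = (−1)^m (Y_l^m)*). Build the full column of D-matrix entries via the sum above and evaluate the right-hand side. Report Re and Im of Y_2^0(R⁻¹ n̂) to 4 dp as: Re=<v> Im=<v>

Need the full column D^2_{m',0} for m'=−2..2 at α=0.3486, β=1.4506, γ=3.5207.
cos(β/2)=0.748300, sin(β/2)=0.663360
d^2_{-2,0}: single k=2 term ⇒ +0.603568;  D = +0.462721+0.387535i
d^2_{-1,0}: k∈[1..2] ⇒ +0.680852 -0.535056 = +0.145796;  D = +0.137027+0.049801i
d^2_{0,0}: k∈[0..2] ⇒ +0.313548 -0.985622 +0.193641 = -0.478433;  D = -0.478433+0.000000i
d^2_{1,0}: k∈[0..1] ⇒ -0.680852 +0.535056 = -0.145796;  D = -0.137027+0.049801i
d^2_{2,0}: single k=0 term ⇒ +0.603568;  D = +0.462721-0.387535i
Y_2^{m'}(θ=2.0424,φ=3.9497) and Σ D·Y over m':
  (+0.4627+0.3875i)·(-0.0139-0.3062i)  (+0.1370+0.0498i)·(+0.2160-0.2261i)  (-0.4784+0.0000i)·(-0.1201+0.0000i)  (-0.1370+0.0498i)·(-0.2160-0.2261i)  (+0.4627-0.3875i)·(-0.0139+0.3062i)
Y_2^0(R⁻¹ n̂) = +0.363643+0.000000i

Re=0.3636 Im=0.0000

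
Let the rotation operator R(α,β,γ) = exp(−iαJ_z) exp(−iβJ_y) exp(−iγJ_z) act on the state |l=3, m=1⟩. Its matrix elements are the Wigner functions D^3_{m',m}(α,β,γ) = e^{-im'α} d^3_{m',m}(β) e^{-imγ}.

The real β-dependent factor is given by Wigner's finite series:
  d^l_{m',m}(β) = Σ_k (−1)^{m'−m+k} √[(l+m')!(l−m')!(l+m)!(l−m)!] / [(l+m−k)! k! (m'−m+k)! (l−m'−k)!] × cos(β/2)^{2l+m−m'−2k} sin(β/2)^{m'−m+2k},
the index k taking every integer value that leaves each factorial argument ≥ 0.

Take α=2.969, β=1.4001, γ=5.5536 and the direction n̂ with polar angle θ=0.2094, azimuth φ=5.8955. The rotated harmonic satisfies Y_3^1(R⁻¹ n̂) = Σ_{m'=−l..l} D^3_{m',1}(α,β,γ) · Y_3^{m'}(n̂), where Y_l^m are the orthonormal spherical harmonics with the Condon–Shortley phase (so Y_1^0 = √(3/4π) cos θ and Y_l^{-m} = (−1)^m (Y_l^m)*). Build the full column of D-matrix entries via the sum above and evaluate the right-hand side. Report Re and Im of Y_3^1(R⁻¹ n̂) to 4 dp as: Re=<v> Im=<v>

Re=-0.2487 Im=-0.2032

Need the full column D^3_{m',1} for m'=−3..3 at α=2.969, β=1.4001, γ=5.5536.
cos(β/2)=0.764810, sin(β/2)=0.644256
d^3_{-3,1}: single k=4 term ⇒ +0.390289;  D = -0.381567-0.082049i
d^3_{-2,1}: k∈[3..4] ⇒ +0.756599 -0.268439 = +0.488160;  D = +0.452536+0.183062i
d^3_{-1,1}: k∈[2..4] ⇒ +0.852084 -0.806178 +0.071507 = +0.117413;  D = -0.099666-0.062069i
d^3_{0,1}: k∈[1..3] ⇒ +0.584005 -1.243219 +0.294060 = -0.365154;  D = -0.272204-0.243397i
d^3_{1,1}: k∈[0..2] ⇒ +0.200134 -1.136112 +0.604633 = -0.331344;  D = +0.205401+0.259999i
d^3_{2,1}: k∈[0..1] ⇒ -0.533121 +0.756599 = +0.223478;  D = +0.106361+0.196544i
d^3_{3,1}: single k=0 term ⇒ +0.550018;  D = -0.174809-0.521499i
Y_3^{m'}(θ=0.2094,φ=5.8955) and Σ D·Y over m':
  (-0.3816-0.0820i)·(+0.0015+0.0034i)  (+0.4525+0.1831i)·(+0.0308+0.0302i)  (-0.0997-0.0621i)·(+0.2353+0.0961i)  (-0.2722-0.2434i)·(+0.6512+0.0000i)  (+0.2054+0.2600i)·(-0.2353+0.0961i)  (+0.1064+0.1965i)·(+0.0308-0.0302i)  (-0.1748-0.5215i)·(-0.0015+0.0034i)
Y_3^1(R⁻¹ n̂) = -0.248653-0.203214i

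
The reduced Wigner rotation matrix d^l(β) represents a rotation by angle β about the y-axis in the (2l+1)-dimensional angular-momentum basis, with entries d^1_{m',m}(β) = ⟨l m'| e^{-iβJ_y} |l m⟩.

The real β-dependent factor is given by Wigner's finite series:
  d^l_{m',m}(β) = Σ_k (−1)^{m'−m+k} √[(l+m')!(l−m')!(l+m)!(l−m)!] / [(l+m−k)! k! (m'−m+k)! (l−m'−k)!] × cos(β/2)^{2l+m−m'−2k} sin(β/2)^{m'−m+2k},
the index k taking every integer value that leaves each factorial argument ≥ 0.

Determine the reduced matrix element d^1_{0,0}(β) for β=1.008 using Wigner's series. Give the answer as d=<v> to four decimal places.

d=0.5336

d^1_{0,0}(β=1.008) via Wigner's sum:
Half-angle: c=0.875658, s=0.482932. N=√(1·1·1·1)=1.000000
Admissible k: 0..1 (factorial args all ≥0)
  k=0: (−1)^0·1.0000/(1)·0.8757^2·0.4829^0 = +0.766777
  k=1: (−1)^1·1.0000/(1)·0.8757^0·0.4829^2 = -0.233223
d^1_{0,0}(1.008) = +0.766777 -0.233223 = +0.533553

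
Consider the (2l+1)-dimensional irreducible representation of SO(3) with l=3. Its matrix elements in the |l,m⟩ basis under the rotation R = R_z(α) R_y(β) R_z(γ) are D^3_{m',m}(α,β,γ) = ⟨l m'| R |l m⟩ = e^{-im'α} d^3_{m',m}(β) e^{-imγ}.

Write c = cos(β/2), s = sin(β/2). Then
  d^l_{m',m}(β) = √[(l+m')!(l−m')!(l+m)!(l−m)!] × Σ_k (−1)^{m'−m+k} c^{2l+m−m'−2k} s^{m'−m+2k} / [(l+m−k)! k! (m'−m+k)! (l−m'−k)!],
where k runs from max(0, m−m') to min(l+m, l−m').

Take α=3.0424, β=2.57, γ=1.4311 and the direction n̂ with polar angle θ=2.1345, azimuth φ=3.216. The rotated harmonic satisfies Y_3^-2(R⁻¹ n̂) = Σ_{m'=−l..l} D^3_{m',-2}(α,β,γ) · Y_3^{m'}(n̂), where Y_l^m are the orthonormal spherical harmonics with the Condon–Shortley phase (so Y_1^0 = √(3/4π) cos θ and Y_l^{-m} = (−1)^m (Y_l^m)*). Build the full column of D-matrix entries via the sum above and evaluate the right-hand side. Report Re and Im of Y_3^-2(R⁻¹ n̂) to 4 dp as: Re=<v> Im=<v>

Re=-0.1610 Im=-0.0687

Need the full column D^3_{m',-2} for m'=−3..3 at α=3.0424, β=2.57, γ=1.4311.
cos(β/2)=0.281922, sin(β/2)=0.959437
d^3_{-3,-2}: single k=1 term ⇒ +0.004185;  D = +0.003508-0.002283i
d^3_{-2,-2}: k∈[0..1] ⇒ +0.000502 -0.029075 = -0.028573;  D = +0.025373-0.013138i
d^3_{-1,-2}: k∈[0..1] ⇒ -0.005403 +0.125160 = +0.119757;  D = +0.111276-0.044263i
d^3_{0,-2}: k∈[0..1] ⇒ +0.031850 -0.368879 = -0.337029;  D = +0.323960-0.092943i
d^3_{1,-2}: k∈[0..1] ⇒ -0.125160 +0.724789 = +0.599629;  D = +0.589920-0.107469i
d^3_{2,-2}: k∈[0..1] ⇒ +0.336739 -0.780010 = -0.443271;  D = +0.441817-0.035869i
d^3_{3,-2}: single k=0 term ⇒ -0.561419;  D = -0.561326-0.010209i
Y_3^{m'}(θ=2.1345,φ=3.216) and Σ D·Y over m':
  (+0.0035-0.0023i)·(-0.2457+0.0558i)  (+0.0254-0.0131i)·(-0.3859+0.0578i)  (+0.1113-0.0443i)·(-0.1165+0.0087i)  (+0.3240-0.0929i)·(+0.3136+0.0000i)  (+0.5899-0.1075i)·(+0.1165+0.0087i)  (+0.4418-0.0359i)·(-0.3859-0.0578i)  (-0.5613-0.0102i)·(+0.2457+0.0558i)
Y_3^-2(R⁻¹ n̂) = -0.161046-0.068661i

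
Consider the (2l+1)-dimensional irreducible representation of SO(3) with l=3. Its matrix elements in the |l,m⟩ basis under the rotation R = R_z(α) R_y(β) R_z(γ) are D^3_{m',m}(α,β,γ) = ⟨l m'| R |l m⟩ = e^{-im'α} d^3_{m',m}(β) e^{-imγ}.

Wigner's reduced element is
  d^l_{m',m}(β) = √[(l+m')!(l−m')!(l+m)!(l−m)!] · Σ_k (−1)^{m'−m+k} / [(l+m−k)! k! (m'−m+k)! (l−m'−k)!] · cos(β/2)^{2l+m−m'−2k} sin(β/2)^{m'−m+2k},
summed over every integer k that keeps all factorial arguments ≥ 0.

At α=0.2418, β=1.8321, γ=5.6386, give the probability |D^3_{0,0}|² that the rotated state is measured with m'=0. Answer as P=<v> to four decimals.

D^3_{0,0}(0.2418,1.8321,5.6386) = e^{-i·0·0.2418}·d^3_{0,0}(1.8321)·e^{-i·0·5.6386}. Compute d first:
c=cos(1.8321/2)=0.608958, s=sin(1.8321/2)=0.793202; N=√[6·6·6·6]=36.000000
The bounds max(0,m−m')=0 and min(l+m,l−m')=3 give 4 terms
  k=0: (−1)^0·36.0000/(36)·0.6090^6·0.7932^0 = +0.050995
  k=1: (−1)^1·36.0000/(4)·0.6090^4·0.7932^2 = -0.778682
  k=2: (−1)^2·36.0000/(4)·0.6090^2·0.7932^4 = +1.321154
  k=3: (−1)^3·36.0000/(36)·0.6090^0·0.7932^6 = -0.249060
d^3_{0,0}(1.8321) = +0.050995 -0.778682 +1.321154 -0.249060 = +0.344406
|D^3_{0,0}|² = |d^3_{0,0}(β)|² = (+0.344406)² = 0.118616 (the z-rotation phases have unit modulus)

P=0.1186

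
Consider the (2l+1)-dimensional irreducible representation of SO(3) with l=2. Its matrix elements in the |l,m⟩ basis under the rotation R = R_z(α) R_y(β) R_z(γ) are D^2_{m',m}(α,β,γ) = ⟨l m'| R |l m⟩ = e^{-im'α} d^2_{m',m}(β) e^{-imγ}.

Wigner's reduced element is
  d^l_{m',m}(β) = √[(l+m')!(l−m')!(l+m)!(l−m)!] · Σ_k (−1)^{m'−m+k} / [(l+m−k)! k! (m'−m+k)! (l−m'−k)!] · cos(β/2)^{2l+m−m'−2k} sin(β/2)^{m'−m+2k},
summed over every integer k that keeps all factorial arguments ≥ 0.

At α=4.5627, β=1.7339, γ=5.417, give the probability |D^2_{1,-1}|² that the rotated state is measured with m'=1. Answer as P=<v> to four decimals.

P=0.1540

D^2_{1,-1}(4.5627,1.7339,5.417) = e^{-i·1·4.5627}·d^2_{1,-1}(1.7339)·e^{-i·-1·5.417}. Compute d first:
With c≡cos(β/2)=0.647155 and s≡sin(β/2)=0.762359, N=[6·1·1·6]^{1/2}=6.000000
The bounds max(0,m−m')=0 and min(l+m,l−m')=1 give 2 terms
  k=0: (−1)^2·6.0000/(2)·0.6472^2·0.7624^2 = +0.730224
  k=1: (−1)^3·6.0000/(6)·0.6472^0·0.7624^4 = -0.337783
d^2_{1,-1}(1.7339) = +0.730224 -0.337783 = +0.392442
|D^2_{1,-1}|² = |d^2_{1,-1}(β)|² = (+0.392442)² = 0.154010 (the z-rotation phases have unit modulus)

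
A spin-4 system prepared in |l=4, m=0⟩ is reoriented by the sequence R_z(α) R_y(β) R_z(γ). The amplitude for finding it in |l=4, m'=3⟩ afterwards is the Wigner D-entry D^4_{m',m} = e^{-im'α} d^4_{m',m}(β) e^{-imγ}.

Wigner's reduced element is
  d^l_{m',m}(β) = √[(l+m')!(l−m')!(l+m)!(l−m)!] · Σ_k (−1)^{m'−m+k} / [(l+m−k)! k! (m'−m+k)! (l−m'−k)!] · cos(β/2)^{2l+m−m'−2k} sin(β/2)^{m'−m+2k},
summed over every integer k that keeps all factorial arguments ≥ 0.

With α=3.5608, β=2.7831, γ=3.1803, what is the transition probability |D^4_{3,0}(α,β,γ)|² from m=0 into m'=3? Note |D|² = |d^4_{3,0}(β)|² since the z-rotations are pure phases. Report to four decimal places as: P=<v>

P=0.0036

D^4_{3,0}(3.5608,2.7831,3.1803) = e^{-i·3·3.5608}·d^4_{3,0}(2.7831)·e^{-i·0·3.1803}. Compute d first:
c=cos(2.7831/2)=0.178288, s=sin(2.7831/2)=0.983978; N=√[5040·1·24·24]=1703.830978
k∈{0,1} keeps every argument non-negative
  k=0: (−1)^3·1703.8310/(144)·0.1783^5·0.9840^3 = -0.002031
  k=1: (−1)^4·1703.8310/(144)·0.1783^3·0.9840^5 = +0.061853
d^4_{3,0}(2.7831) = -0.002031 +0.061853 = +0.059822
|D^4_{3,0}|² = |d^4_{3,0}(β)|² = (+0.059822)² = 0.003579 (the z-rotation phases have unit modulus)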